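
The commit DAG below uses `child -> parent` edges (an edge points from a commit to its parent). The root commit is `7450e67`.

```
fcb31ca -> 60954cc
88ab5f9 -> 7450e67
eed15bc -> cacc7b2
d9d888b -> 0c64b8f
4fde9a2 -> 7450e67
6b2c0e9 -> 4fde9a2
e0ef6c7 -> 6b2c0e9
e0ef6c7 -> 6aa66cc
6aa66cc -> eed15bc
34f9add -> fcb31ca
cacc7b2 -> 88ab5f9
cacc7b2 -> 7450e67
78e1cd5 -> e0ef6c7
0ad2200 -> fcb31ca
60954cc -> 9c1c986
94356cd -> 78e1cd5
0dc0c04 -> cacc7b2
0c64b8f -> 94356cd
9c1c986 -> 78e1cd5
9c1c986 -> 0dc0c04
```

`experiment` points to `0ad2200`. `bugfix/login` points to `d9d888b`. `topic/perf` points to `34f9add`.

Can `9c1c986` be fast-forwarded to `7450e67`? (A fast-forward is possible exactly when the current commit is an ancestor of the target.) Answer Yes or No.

No

A fast-forward from 9c1c986 to 7450e67 is possible iff 9c1c986 is an ancestor of 7450e67.
Ancestors of 7450e67: {7450e67}.
9c1c986 is not among them, so fast-forward is not possible.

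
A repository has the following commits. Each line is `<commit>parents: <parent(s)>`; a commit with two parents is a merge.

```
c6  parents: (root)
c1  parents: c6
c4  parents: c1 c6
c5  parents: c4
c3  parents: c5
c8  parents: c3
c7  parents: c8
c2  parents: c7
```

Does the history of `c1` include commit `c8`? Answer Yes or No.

No

Ancestors of c1: {c1, c6}.
c8 is not in that set, so it is not an ancestor of c1.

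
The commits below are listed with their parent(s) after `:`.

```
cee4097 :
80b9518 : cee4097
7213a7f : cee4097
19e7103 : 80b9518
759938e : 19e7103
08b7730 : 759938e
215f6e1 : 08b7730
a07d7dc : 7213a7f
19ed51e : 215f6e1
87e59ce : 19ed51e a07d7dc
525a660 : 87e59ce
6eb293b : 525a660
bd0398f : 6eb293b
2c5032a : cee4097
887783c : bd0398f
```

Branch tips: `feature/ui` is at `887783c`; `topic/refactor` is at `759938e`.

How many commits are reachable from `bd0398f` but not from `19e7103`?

10

Reachable from bd0398f: {08b7730, 19e7103, 19ed51e, 215f6e1, 525a660, 6eb293b, 7213a7f, 759938e, 80b9518, 87e59ce, a07d7dc, bd0398f, cee4097}.
Reachable from 19e7103: {19e7103, 80b9518, cee4097}.
In bd0398f's history but not 19e7103's: {08b7730, 19ed51e, 215f6e1, 525a660, 6eb293b, 7213a7f, 759938e, 87e59ce, a07d7dc, bd0398f} — 10 commits.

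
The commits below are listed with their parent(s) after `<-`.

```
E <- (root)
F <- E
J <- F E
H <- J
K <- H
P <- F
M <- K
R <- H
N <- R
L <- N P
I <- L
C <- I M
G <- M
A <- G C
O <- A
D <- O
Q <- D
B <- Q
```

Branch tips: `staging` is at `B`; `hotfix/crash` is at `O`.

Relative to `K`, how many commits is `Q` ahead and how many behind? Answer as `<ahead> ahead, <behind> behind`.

Reachable from Q: {A, C, D, E, F, G, H, I, J, K, L, M, N, O, P, Q, R}.
Reachable from K: {E, F, H, J, K}.
Only in Q's history (ahead): {A, C, D, G, I, L, M, N, O, P, Q, R} — 12.
Only in K's history (behind): {} — 0.

12 ahead, 0 behind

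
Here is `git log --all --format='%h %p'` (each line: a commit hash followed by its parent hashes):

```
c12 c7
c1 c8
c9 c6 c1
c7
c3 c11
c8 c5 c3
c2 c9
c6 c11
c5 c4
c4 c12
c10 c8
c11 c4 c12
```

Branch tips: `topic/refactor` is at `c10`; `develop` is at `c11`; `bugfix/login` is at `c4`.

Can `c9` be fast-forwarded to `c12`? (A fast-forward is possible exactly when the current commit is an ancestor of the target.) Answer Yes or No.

No

A fast-forward from c9 to c12 is possible iff c9 is an ancestor of c12.
Ancestors of c12: {c12, c7}.
c9 is not among them, so fast-forward is not possible.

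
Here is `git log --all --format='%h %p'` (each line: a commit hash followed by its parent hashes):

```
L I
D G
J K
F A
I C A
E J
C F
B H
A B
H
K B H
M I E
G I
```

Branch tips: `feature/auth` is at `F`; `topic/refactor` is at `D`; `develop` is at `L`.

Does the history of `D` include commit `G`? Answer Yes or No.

Ancestors of D (commits reachable by following parents): {A, B, C, D, F, G, H, I}.
G is in that set, so it is an ancestor of D.

Yes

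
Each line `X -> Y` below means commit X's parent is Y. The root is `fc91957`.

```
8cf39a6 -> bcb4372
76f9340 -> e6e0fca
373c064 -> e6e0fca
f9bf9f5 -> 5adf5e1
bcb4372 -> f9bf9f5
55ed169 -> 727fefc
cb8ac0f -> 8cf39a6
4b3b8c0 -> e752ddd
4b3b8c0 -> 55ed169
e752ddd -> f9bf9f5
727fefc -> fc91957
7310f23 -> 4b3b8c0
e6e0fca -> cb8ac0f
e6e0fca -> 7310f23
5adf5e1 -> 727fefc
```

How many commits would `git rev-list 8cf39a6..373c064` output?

Reachable from 373c064: {373c064, 4b3b8c0, 55ed169, 5adf5e1, 727fefc, 7310f23, 8cf39a6, bcb4372, cb8ac0f, e6e0fca, e752ddd, f9bf9f5, fc91957}.
Reachable from 8cf39a6: {5adf5e1, 727fefc, 8cf39a6, bcb4372, f9bf9f5, fc91957}.
In 373c064's history but not 8cf39a6's: {373c064, 4b3b8c0, 55ed169, 7310f23, cb8ac0f, e6e0fca, e752ddd} — 7 commits.

7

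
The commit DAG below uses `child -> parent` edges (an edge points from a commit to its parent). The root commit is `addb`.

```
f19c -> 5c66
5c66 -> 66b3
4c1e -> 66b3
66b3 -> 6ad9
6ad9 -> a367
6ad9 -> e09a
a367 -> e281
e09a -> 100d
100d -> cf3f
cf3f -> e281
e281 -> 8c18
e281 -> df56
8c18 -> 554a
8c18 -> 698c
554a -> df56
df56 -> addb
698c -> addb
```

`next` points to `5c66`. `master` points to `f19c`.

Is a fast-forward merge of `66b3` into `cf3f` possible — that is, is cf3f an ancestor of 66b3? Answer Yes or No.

A fast-forward from cf3f to 66b3 is possible iff cf3f is an ancestor of 66b3.
Ancestors of 66b3: {100d, 554a, 66b3, 698c, 6ad9, 8c18, a367, addb, cf3f, df56, e09a, e281}.
cf3f is among them, so fast-forward is possible.

Yes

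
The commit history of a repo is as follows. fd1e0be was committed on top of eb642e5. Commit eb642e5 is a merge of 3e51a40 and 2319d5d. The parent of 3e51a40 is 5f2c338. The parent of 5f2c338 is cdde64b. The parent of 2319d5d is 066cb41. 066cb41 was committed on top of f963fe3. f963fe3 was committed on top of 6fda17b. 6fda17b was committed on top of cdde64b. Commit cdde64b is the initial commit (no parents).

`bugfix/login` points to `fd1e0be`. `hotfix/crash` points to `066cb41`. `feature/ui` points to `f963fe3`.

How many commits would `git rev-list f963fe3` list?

3

Walking parent pointers from f963fe3: reachable set = {6fda17b, cdde64b, f963fe3}.
That is 3 commits.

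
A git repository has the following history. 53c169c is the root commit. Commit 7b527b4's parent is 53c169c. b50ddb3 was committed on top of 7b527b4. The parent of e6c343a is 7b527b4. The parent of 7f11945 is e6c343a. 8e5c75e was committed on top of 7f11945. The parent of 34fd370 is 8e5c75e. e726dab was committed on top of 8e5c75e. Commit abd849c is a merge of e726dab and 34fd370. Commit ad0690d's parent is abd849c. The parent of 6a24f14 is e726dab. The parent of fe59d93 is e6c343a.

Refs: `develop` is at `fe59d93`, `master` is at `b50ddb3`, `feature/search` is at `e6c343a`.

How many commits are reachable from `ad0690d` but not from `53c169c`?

8

Reachable from ad0690d: {34fd370, 53c169c, 7b527b4, 7f11945, 8e5c75e, abd849c, ad0690d, e6c343a, e726dab}.
Reachable from 53c169c: {53c169c}.
In ad0690d's history but not 53c169c's: {34fd370, 7b527b4, 7f11945, 8e5c75e, abd849c, ad0690d, e6c343a, e726dab} — 8 commits.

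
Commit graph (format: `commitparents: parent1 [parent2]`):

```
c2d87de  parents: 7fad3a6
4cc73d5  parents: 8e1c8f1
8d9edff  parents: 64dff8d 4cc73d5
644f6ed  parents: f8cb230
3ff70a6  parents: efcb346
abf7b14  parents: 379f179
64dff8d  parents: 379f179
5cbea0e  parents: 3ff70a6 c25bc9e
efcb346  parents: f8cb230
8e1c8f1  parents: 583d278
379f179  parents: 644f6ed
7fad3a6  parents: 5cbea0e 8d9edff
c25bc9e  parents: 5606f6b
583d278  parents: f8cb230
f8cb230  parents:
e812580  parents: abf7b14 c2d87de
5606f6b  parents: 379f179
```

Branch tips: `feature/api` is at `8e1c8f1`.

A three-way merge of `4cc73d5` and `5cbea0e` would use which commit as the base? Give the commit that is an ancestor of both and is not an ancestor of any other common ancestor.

f8cb230

Ancestors of 4cc73d5: {4cc73d5, 583d278, 8e1c8f1, f8cb230}.
Ancestors of 5cbea0e: {379f179, 3ff70a6, 5606f6b, 5cbea0e, 644f6ed, c25bc9e, efcb346, f8cb230}.
Common ancestors: {f8cb230}.
The only common ancestor is f8cb230, so it is the merge base.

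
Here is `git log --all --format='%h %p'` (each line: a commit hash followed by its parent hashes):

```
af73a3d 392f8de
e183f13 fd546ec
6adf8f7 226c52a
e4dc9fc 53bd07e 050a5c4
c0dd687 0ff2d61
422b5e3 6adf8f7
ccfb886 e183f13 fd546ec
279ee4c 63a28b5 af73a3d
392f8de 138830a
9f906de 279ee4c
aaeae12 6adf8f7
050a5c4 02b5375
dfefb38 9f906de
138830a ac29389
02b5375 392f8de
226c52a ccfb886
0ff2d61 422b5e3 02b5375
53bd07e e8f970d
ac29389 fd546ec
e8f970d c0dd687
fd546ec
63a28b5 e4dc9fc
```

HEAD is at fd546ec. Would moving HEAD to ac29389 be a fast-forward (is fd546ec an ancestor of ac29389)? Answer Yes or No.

A fast-forward from fd546ec to ac29389 is possible iff fd546ec is an ancestor of ac29389.
Ancestors of ac29389: {ac29389, fd546ec}.
fd546ec is among them, so fast-forward is possible.

Yes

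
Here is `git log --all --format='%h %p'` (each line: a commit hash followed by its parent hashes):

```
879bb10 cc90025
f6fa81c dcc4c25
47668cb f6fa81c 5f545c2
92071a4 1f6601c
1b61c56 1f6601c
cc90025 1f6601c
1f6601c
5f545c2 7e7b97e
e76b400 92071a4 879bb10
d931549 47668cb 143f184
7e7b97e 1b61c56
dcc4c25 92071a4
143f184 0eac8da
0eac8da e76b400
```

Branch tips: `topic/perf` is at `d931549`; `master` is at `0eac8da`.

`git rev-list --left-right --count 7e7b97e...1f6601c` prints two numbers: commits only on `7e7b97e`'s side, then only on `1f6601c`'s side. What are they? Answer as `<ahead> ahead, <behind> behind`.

Reachable from 7e7b97e: {1b61c56, 1f6601c, 7e7b97e}.
Reachable from 1f6601c: {1f6601c}.
Only in 7e7b97e's history (ahead): {1b61c56, 7e7b97e} — 2.
Only in 1f6601c's history (behind): {} — 0.

2 ahead, 0 behind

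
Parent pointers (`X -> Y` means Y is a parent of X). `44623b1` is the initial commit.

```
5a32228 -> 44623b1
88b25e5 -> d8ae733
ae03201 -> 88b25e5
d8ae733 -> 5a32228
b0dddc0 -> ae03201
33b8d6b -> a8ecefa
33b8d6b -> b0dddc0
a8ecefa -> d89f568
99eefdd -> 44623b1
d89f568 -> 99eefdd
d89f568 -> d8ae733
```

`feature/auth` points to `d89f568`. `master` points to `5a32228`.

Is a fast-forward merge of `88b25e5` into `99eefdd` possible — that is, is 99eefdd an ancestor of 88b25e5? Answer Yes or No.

A fast-forward from 99eefdd to 88b25e5 is possible iff 99eefdd is an ancestor of 88b25e5.
Ancestors of 88b25e5: {44623b1, 5a32228, 88b25e5, d8ae733}.
99eefdd is not among them, so fast-forward is not possible.

No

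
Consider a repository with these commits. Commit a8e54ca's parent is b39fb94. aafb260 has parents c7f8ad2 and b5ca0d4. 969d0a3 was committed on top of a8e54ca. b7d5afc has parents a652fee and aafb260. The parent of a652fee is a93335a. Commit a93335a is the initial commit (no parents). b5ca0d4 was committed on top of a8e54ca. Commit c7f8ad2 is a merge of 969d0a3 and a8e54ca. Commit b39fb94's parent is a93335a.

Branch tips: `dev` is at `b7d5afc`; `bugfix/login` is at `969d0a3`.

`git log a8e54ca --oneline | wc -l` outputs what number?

Walking parent pointers from a8e54ca: reachable set = {a8e54ca, a93335a, b39fb94}.
That is 3 commits.

3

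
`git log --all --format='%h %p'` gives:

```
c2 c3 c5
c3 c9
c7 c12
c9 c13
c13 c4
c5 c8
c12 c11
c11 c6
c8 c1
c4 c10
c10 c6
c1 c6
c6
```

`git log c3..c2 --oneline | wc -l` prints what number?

Reachable from c2: {c1, c10, c13, c2, c3, c4, c5, c6, c8, c9}.
Reachable from c3: {c10, c13, c3, c4, c6, c9}.
In c2's history but not c3's: {c1, c2, c5, c8} — 4 commits.

4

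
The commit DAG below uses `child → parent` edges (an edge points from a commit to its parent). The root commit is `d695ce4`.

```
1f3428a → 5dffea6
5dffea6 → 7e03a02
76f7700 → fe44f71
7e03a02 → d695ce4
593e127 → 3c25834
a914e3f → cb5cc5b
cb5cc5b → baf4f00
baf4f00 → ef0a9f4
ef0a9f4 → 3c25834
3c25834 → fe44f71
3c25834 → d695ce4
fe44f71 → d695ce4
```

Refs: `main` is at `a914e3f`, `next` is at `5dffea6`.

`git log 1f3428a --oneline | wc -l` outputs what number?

4

Walking parent pointers from 1f3428a: reachable set = {1f3428a, 5dffea6, 7e03a02, d695ce4}.
That is 4 commits.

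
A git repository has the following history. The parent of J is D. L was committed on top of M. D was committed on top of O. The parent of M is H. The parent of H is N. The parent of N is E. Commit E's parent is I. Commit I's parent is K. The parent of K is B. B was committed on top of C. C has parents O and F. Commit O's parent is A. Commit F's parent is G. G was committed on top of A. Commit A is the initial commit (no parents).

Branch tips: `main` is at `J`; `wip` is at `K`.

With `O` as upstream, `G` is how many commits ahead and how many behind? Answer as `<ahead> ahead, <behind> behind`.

Reachable from G: {A, G}.
Reachable from O: {A, O}.
Only in G's history (ahead): {G} — 1.
Only in O's history (behind): {O} — 1.

1 ahead, 1 behind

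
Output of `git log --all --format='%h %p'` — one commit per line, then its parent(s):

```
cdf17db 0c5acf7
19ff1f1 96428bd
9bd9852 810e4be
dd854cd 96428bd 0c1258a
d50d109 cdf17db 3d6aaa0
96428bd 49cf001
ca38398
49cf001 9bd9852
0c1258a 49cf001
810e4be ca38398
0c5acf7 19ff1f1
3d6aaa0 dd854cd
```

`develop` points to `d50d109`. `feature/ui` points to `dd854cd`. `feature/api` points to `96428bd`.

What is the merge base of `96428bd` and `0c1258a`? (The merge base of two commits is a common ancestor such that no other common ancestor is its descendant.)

Ancestors of 96428bd: {49cf001, 810e4be, 96428bd, 9bd9852, ca38398}.
Ancestors of 0c1258a: {0c1258a, 49cf001, 810e4be, 9bd9852, ca38398}.
Common ancestors: {49cf001, 810e4be, 9bd9852, ca38398}.
Among these, 49cf001 is not an ancestor of any other common ancestor — it is the merge base.

49cf001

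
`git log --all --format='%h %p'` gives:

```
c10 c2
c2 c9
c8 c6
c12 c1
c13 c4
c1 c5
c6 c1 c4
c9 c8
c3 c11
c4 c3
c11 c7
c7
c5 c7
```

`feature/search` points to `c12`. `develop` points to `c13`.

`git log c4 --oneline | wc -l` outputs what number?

Walking parent pointers from c4: reachable set = {c11, c3, c4, c7}.
That is 4 commits.

4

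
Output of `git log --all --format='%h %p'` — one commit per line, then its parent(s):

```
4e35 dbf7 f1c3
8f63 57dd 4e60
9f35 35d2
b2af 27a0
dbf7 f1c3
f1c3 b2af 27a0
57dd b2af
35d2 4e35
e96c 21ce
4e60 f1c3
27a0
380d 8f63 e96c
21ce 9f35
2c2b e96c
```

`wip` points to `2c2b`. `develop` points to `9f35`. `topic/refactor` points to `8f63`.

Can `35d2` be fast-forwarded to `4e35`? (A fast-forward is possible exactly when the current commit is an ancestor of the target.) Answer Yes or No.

No

A fast-forward from 35d2 to 4e35 is possible iff 35d2 is an ancestor of 4e35.
Ancestors of 4e35: {27a0, 4e35, b2af, dbf7, f1c3}.
35d2 is not among them, so fast-forward is not possible.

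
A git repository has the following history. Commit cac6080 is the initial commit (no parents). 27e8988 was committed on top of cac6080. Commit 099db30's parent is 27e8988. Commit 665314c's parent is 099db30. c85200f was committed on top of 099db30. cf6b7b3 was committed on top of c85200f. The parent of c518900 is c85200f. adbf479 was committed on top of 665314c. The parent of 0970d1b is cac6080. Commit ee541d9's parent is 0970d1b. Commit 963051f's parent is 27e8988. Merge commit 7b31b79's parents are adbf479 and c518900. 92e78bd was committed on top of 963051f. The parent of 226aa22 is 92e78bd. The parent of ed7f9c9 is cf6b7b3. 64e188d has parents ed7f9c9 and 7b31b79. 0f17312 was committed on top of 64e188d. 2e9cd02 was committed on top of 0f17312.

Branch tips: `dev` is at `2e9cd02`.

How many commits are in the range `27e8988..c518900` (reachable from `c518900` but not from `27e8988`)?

3

Reachable from c518900: {099db30, 27e8988, c518900, c85200f, cac6080}.
Reachable from 27e8988: {27e8988, cac6080}.
In c518900's history but not 27e8988's: {099db30, c518900, c85200f} — 3 commits.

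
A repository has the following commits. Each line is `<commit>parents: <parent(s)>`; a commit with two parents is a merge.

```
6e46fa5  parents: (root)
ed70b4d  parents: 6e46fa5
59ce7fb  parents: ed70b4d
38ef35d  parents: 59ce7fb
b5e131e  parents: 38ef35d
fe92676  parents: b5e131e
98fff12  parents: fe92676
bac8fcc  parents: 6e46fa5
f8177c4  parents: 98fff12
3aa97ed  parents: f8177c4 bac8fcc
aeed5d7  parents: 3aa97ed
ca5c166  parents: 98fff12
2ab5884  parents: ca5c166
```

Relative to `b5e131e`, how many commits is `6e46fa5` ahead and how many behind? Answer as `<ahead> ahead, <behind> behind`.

Reachable from 6e46fa5: {6e46fa5}.
Reachable from b5e131e: {38ef35d, 59ce7fb, 6e46fa5, b5e131e, ed70b4d}.
Only in 6e46fa5's history (ahead): {} — 0.
Only in b5e131e's history (behind): {38ef35d, 59ce7fb, b5e131e, ed70b4d} — 4.

0 ahead, 4 behind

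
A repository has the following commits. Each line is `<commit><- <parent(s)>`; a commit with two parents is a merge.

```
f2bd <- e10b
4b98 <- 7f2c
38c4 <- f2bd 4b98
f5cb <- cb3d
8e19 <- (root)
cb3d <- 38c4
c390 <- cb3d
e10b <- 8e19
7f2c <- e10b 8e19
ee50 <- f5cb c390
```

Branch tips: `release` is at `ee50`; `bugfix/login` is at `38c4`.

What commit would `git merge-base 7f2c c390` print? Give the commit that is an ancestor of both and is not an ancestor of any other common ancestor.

7f2c

Ancestors of 7f2c: {7f2c, 8e19, e10b}.
Ancestors of c390: {38c4, 4b98, 7f2c, 8e19, c390, cb3d, e10b, f2bd}.
Common ancestors: {7f2c, 8e19, e10b}.
Among these, 7f2c is not an ancestor of any other common ancestor — it is the merge base.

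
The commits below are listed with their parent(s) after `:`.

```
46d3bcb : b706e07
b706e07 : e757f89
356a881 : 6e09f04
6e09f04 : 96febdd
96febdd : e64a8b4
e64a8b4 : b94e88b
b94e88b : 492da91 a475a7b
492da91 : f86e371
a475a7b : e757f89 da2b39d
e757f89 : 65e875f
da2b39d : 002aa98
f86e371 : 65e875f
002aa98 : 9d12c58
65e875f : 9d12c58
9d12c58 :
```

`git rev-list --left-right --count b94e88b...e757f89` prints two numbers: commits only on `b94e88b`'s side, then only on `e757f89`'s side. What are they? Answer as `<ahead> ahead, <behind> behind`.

6 ahead, 0 behind

Reachable from b94e88b: {002aa98, 492da91, 65e875f, 9d12c58, a475a7b, b94e88b, da2b39d, e757f89, f86e371}.
Reachable from e757f89: {65e875f, 9d12c58, e757f89}.
Only in b94e88b's history (ahead): {002aa98, 492da91, a475a7b, b94e88b, da2b39d, f86e371} — 6.
Only in e757f89's history (behind): {} — 0.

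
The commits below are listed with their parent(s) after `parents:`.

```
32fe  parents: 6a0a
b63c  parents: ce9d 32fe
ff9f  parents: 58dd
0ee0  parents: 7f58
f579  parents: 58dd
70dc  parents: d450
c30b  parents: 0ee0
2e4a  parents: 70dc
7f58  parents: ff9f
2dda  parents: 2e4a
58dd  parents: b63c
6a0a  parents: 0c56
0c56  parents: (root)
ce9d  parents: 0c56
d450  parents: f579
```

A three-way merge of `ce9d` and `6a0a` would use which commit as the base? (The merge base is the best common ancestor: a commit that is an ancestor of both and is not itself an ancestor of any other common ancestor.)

0c56

Ancestors of ce9d: {0c56, ce9d}.
Ancestors of 6a0a: {0c56, 6a0a}.
Common ancestors: {0c56}.
The only common ancestor is 0c56, so it is the merge base.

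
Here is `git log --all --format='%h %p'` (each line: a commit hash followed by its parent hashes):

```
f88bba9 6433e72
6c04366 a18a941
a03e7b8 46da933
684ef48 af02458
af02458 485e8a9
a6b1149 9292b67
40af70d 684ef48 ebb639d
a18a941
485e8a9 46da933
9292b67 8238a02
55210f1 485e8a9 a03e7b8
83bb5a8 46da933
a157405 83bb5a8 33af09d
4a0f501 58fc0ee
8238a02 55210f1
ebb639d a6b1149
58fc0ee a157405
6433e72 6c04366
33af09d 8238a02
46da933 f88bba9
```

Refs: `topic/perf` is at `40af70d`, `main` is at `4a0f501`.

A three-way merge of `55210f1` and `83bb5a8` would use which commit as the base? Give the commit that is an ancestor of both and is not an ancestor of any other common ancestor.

Ancestors of 55210f1: {46da933, 485e8a9, 55210f1, 6433e72, 6c04366, a03e7b8, a18a941, f88bba9}.
Ancestors of 83bb5a8: {46da933, 6433e72, 6c04366, 83bb5a8, a18a941, f88bba9}.
Common ancestors: {46da933, 6433e72, 6c04366, a18a941, f88bba9}.
Among these, 46da933 is not an ancestor of any other common ancestor — it is the merge base.

46da933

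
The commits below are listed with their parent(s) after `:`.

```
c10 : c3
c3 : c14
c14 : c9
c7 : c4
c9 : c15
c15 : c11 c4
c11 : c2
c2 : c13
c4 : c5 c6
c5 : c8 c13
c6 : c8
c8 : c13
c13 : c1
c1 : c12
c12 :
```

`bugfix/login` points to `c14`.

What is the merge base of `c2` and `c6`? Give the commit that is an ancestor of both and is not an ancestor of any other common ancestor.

c13

Ancestors of c2: {c1, c12, c13, c2}.
Ancestors of c6: {c1, c12, c13, c6, c8}.
Common ancestors: {c1, c12, c13}.
Among these, c13 is not an ancestor of any other common ancestor — it is the merge base.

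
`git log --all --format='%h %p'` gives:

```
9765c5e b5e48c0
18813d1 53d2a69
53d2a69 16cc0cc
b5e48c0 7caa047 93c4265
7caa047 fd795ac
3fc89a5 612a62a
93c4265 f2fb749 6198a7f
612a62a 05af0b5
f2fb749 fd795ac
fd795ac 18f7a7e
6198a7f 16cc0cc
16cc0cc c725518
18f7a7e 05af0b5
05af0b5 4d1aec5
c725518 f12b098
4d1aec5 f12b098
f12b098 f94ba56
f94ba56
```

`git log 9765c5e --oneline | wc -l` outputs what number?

14

Walking parent pointers from 9765c5e: reachable set = {05af0b5, 16cc0cc, 18f7a7e, 4d1aec5, 6198a7f, 7caa047, 93c4265, 9765c5e, b5e48c0, c725518, f12b098, f2fb749, f94ba56, fd795ac}.
That is 14 commits.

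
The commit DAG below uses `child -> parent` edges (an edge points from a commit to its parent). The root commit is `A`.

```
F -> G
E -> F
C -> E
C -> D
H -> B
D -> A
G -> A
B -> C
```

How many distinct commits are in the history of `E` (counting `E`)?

Walking parent pointers from E: reachable set = {A, E, F, G}.
That is 4 commits.

4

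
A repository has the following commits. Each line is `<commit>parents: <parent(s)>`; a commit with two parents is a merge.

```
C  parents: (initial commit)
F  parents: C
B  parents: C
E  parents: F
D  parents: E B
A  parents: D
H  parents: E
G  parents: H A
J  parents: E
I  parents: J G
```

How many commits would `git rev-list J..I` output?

Reachable from I: {A, B, C, D, E, F, G, H, I, J}.
Reachable from J: {C, E, F, J}.
In I's history but not J's: {A, B, D, G, H, I} — 6 commits.

6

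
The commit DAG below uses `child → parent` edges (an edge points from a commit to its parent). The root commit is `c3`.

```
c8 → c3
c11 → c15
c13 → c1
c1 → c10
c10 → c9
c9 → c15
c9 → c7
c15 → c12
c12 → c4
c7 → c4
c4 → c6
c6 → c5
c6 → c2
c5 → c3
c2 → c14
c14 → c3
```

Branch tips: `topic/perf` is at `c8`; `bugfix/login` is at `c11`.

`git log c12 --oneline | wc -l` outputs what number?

7

Walking parent pointers from c12: reachable set = {c12, c14, c2, c3, c4, c5, c6}.
That is 7 commits.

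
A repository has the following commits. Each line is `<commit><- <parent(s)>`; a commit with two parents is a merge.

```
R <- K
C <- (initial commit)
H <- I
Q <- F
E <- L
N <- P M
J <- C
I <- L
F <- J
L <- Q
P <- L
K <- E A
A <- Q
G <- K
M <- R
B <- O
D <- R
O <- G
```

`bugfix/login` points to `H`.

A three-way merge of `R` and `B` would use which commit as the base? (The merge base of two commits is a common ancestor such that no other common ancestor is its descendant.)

Ancestors of R: {A, C, E, F, J, K, L, Q, R}.
Ancestors of B: {A, B, C, E, F, G, J, K, L, O, Q}.
Common ancestors: {A, C, E, F, J, K, L, Q}.
Among these, K is not an ancestor of any other common ancestor — it is the merge base.

K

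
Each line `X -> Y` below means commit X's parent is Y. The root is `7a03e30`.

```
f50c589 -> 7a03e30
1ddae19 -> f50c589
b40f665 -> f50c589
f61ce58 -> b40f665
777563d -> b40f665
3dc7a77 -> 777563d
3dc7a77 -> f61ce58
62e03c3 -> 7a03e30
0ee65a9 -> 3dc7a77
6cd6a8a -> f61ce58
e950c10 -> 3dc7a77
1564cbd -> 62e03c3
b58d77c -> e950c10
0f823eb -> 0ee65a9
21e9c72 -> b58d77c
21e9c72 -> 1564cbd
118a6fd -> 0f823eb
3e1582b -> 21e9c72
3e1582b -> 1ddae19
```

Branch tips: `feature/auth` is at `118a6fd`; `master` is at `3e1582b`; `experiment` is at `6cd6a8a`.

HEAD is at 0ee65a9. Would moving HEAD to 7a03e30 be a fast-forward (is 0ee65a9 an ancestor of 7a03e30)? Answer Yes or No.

No

A fast-forward from 0ee65a9 to 7a03e30 is possible iff 0ee65a9 is an ancestor of 7a03e30.
Ancestors of 7a03e30: {7a03e30}.
0ee65a9 is not among them, so fast-forward is not possible.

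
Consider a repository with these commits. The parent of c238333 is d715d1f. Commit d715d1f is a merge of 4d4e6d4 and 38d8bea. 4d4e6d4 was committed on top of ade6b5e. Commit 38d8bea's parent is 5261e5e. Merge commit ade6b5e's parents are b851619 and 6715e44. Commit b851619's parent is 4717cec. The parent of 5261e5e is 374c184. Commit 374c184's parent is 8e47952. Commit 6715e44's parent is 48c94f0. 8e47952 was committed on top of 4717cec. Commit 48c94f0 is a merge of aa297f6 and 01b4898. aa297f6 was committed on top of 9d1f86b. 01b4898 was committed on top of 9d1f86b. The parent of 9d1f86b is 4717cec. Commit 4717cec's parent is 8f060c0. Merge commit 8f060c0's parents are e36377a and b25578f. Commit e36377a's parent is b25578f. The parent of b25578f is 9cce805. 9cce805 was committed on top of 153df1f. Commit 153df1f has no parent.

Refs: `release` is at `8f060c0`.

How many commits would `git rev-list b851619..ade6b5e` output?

6

Reachable from ade6b5e: {01b4898, 153df1f, 4717cec, 48c94f0, 6715e44, 8f060c0, 9cce805, 9d1f86b, aa297f6, ade6b5e, b25578f, b851619, e36377a}.
Reachable from b851619: {153df1f, 4717cec, 8f060c0, 9cce805, b25578f, b851619, e36377a}.
In ade6b5e's history but not b851619's: {01b4898, 48c94f0, 6715e44, 9d1f86b, aa297f6, ade6b5e} — 6 commits.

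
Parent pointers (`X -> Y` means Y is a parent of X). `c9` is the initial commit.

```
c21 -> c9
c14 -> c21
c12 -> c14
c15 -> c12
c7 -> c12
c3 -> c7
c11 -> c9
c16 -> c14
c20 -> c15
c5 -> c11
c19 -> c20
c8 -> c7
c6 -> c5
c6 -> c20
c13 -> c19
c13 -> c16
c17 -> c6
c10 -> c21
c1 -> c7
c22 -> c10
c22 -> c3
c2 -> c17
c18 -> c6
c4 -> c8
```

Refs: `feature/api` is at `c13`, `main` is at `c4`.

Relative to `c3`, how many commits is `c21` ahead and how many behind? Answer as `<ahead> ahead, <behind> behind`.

Reachable from c21: {c21, c9}.
Reachable from c3: {c12, c14, c21, c3, c7, c9}.
Only in c21's history (ahead): {} — 0.
Only in c3's history (behind): {c12, c14, c3, c7} — 4.

0 ahead, 4 behind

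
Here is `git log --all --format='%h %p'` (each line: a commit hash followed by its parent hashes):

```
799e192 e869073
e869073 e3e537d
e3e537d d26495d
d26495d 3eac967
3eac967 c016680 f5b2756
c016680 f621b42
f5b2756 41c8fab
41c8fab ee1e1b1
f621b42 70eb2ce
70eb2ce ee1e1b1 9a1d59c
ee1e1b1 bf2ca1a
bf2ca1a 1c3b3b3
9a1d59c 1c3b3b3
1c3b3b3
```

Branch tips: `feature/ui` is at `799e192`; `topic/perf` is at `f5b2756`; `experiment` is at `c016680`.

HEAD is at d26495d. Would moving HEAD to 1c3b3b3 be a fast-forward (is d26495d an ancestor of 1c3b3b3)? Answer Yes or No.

A fast-forward from d26495d to 1c3b3b3 is possible iff d26495d is an ancestor of 1c3b3b3.
Ancestors of 1c3b3b3: {1c3b3b3}.
d26495d is not among them, so fast-forward is not possible.

No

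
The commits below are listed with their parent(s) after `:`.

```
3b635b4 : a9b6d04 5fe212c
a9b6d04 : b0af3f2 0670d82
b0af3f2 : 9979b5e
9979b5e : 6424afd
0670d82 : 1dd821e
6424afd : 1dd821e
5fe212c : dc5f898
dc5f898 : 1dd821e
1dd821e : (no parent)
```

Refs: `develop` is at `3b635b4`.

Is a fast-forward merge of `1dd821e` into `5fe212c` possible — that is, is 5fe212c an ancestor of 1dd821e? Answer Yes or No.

A fast-forward from 5fe212c to 1dd821e is possible iff 5fe212c is an ancestor of 1dd821e.
Ancestors of 1dd821e: {1dd821e}.
5fe212c is not among them, so fast-forward is not possible.

No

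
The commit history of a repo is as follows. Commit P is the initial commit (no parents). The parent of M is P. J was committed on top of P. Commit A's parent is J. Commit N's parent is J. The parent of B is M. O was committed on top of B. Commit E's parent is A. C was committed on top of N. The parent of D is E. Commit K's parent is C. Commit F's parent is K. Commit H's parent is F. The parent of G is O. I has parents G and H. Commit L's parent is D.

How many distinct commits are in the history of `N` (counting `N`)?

3

Walking parent pointers from N: reachable set = {J, N, P}.
That is 3 commits.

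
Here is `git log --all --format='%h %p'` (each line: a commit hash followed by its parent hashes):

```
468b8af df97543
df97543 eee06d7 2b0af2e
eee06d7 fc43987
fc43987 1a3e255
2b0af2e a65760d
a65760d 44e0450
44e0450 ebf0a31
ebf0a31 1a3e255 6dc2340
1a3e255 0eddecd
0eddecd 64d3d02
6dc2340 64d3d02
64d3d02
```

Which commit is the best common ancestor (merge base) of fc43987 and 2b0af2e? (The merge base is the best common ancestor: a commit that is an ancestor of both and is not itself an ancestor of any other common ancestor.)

1a3e255

Ancestors of fc43987: {0eddecd, 1a3e255, 64d3d02, fc43987}.
Ancestors of 2b0af2e: {0eddecd, 1a3e255, 2b0af2e, 44e0450, 64d3d02, 6dc2340, a65760d, ebf0a31}.
Common ancestors: {0eddecd, 1a3e255, 64d3d02}.
Among these, 1a3e255 is not an ancestor of any other common ancestor — it is the merge base.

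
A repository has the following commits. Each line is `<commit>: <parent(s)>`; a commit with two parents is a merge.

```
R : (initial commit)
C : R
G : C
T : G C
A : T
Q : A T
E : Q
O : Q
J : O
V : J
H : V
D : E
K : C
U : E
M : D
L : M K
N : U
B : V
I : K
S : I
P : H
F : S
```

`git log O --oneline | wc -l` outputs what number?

Walking parent pointers from O: reachable set = {A, C, G, O, Q, R, T}.
That is 7 commits.

7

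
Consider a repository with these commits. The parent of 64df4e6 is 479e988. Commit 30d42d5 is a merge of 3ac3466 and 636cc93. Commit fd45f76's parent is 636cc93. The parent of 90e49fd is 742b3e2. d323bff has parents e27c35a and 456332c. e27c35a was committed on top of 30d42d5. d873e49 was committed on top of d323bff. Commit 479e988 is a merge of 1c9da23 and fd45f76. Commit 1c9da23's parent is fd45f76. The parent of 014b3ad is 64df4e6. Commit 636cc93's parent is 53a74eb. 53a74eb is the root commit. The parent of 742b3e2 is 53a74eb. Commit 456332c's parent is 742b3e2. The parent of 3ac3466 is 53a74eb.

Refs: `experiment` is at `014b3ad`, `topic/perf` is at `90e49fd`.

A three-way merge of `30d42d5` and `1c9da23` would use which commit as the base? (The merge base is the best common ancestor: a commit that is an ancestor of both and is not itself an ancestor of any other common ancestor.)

Ancestors of 30d42d5: {30d42d5, 3ac3466, 53a74eb, 636cc93}.
Ancestors of 1c9da23: {1c9da23, 53a74eb, 636cc93, fd45f76}.
Common ancestors: {53a74eb, 636cc93}.
Among these, 636cc93 is not an ancestor of any other common ancestor — it is the merge base.

636cc93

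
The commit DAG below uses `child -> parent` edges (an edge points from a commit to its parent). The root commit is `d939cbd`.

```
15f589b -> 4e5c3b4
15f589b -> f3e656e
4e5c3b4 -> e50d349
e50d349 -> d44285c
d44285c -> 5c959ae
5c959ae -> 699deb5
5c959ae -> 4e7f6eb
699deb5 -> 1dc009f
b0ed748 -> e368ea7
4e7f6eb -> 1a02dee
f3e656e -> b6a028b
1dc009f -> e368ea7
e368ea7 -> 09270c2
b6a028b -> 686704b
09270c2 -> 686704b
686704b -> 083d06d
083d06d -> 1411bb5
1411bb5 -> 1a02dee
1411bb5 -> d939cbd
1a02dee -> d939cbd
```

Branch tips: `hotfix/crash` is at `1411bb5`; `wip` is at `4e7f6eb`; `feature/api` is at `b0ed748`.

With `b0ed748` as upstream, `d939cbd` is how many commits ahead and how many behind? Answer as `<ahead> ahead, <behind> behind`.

Reachable from d939cbd: {d939cbd}.
Reachable from b0ed748: {083d06d, 09270c2, 1411bb5, 1a02dee, 686704b, b0ed748, d939cbd, e368ea7}.
Only in d939cbd's history (ahead): {} — 0.
Only in b0ed748's history (behind): {083d06d, 09270c2, 1411bb5, 1a02dee, 686704b, b0ed748, e368ea7} — 7.

0 ahead, 7 behind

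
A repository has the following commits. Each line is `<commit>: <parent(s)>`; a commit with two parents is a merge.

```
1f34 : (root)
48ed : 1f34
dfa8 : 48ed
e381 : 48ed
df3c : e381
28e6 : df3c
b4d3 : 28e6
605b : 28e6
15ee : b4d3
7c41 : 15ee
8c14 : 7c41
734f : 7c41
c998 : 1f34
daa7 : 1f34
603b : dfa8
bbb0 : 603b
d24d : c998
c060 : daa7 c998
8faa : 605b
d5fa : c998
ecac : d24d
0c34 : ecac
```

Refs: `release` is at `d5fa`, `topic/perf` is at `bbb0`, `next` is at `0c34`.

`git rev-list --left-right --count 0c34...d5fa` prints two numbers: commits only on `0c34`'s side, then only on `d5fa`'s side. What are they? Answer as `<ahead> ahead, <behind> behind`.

Reachable from 0c34: {0c34, 1f34, c998, d24d, ecac}.
Reachable from d5fa: {1f34, c998, d5fa}.
Only in 0c34's history (ahead): {0c34, d24d, ecac} — 3.
Only in d5fa's history (behind): {d5fa} — 1.

3 ahead, 1 behind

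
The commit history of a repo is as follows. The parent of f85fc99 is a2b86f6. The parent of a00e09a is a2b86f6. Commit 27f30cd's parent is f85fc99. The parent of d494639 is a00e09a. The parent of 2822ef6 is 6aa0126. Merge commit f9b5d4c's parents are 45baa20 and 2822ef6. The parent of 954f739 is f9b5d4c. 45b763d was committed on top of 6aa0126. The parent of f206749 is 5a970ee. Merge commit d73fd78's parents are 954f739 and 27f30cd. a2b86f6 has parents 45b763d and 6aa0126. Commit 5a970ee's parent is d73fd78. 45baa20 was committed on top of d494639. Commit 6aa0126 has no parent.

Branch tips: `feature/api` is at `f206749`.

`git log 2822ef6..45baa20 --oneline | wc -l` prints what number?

5

Reachable from 45baa20: {45b763d, 45baa20, 6aa0126, a00e09a, a2b86f6, d494639}.
Reachable from 2822ef6: {2822ef6, 6aa0126}.
In 45baa20's history but not 2822ef6's: {45b763d, 45baa20, a00e09a, a2b86f6, d494639} — 5 commits.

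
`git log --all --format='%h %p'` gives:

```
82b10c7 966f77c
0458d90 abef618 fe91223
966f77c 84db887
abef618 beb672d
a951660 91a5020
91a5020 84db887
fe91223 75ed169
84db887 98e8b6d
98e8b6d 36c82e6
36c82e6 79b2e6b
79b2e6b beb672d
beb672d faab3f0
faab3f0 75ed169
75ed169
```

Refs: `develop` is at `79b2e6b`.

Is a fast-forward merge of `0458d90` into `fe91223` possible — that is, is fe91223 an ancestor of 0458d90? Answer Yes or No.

Yes

A fast-forward from fe91223 to 0458d90 is possible iff fe91223 is an ancestor of 0458d90.
Ancestors of 0458d90: {0458d90, 75ed169, abef618, beb672d, faab3f0, fe91223}.
fe91223 is among them, so fast-forward is possible.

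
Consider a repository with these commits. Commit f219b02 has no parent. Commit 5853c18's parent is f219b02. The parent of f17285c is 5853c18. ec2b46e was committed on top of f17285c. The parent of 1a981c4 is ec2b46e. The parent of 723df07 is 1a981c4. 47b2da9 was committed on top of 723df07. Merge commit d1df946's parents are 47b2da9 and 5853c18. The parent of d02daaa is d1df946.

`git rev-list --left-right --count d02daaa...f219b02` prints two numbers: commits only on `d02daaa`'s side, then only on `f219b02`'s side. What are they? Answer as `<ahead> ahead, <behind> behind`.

Reachable from d02daaa: {1a981c4, 47b2da9, 5853c18, 723df07, d02daaa, d1df946, ec2b46e, f17285c, f219b02}.
Reachable from f219b02: {f219b02}.
Only in d02daaa's history (ahead): {1a981c4, 47b2da9, 5853c18, 723df07, d02daaa, d1df946, ec2b46e, f17285c} — 8.
Only in f219b02's history (behind): {} — 0.

8 ahead, 0 behind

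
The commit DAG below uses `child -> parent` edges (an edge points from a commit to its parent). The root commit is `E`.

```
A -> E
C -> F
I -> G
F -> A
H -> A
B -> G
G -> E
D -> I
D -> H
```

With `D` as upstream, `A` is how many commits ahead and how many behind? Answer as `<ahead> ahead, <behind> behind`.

0 ahead, 4 behind

Reachable from A: {A, E}.
Reachable from D: {A, D, E, G, H, I}.
Only in A's history (ahead): {} — 0.
Only in D's history (behind): {D, G, H, I} — 4.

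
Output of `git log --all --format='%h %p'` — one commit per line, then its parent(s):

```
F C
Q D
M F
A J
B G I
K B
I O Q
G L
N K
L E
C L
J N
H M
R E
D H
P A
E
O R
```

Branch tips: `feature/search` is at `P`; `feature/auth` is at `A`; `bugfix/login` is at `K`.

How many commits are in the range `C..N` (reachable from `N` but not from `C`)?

12

Reachable from N: {B, C, D, E, F, G, H, I, K, L, M, N, O, Q, R}.
Reachable from C: {C, E, L}.
In N's history but not C's: {B, D, F, G, H, I, K, M, N, O, Q, R} — 12 commits.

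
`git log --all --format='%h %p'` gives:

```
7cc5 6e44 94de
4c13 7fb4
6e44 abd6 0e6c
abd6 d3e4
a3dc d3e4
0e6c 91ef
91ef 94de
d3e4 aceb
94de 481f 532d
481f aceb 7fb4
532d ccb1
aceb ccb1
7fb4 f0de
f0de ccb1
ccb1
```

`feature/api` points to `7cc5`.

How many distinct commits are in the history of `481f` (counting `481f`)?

5

Walking parent pointers from 481f: reachable set = {481f, 7fb4, aceb, ccb1, f0de}.
That is 5 commits.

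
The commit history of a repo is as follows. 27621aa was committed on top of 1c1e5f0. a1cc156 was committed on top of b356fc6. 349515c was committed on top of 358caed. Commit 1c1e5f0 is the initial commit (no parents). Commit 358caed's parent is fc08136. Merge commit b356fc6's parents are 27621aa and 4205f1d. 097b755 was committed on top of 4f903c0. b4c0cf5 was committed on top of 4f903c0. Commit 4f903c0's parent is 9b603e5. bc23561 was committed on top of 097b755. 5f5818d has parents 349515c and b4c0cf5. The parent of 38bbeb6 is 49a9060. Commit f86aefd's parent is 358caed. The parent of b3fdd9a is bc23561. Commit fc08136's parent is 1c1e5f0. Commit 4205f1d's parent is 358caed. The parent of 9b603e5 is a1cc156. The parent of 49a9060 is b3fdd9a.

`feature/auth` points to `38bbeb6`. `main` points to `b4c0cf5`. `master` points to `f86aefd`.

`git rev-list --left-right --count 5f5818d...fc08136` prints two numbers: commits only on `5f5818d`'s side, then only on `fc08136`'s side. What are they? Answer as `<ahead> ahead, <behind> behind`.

Reachable from 5f5818d: {1c1e5f0, 27621aa, 349515c, 358caed, 4205f1d, 4f903c0, 5f5818d, 9b603e5, a1cc156, b356fc6, b4c0cf5, fc08136}.
Reachable from fc08136: {1c1e5f0, fc08136}.
Only in 5f5818d's history (ahead): {27621aa, 349515c, 358caed, 4205f1d, 4f903c0, 5f5818d, 9b603e5, a1cc156, b356fc6, b4c0cf5} — 10.
Only in fc08136's history (behind): {} — 0.

10 ahead, 0 behind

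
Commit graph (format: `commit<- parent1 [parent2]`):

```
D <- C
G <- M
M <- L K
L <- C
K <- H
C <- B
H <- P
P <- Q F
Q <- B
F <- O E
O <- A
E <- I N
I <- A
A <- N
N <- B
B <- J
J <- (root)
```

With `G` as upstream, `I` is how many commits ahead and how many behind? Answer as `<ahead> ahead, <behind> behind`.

0 ahead, 11 behind

Reachable from I: {A, B, I, J, N}.
Reachable from G: {A, B, C, E, F, G, H, I, J, K, L, M, N, O, P, Q}.
Only in I's history (ahead): {} — 0.
Only in G's history (behind): {C, E, F, G, H, K, L, M, O, P, Q} — 11.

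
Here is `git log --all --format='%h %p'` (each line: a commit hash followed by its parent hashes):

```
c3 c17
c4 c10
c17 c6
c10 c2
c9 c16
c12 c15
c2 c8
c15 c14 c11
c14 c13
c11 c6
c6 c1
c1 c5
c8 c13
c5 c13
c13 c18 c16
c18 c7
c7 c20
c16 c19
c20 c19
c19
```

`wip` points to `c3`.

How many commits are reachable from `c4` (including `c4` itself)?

10

Walking parent pointers from c4: reachable set = {c10, c13, c16, c18, c19, c2, c20, c4, c7, c8}.
That is 10 commits.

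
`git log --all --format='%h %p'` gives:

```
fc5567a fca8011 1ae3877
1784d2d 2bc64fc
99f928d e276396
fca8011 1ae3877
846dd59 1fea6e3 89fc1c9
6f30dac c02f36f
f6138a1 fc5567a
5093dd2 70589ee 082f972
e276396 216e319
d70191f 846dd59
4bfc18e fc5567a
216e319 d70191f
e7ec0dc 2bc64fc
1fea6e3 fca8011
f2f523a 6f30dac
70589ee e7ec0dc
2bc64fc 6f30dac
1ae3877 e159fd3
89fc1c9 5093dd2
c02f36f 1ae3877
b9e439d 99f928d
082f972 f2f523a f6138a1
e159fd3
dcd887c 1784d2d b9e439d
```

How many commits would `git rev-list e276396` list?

Walking parent pointers from e276396: reachable set = {082f972, 1ae3877, 1fea6e3, 216e319, 2bc64fc, 5093dd2, 6f30dac, 70589ee, 846dd59, 89fc1c9, c02f36f, d70191f, e159fd3, e276396, e7ec0dc, f2f523a, f6138a1, fc5567a, fca8011}.
That is 19 commits.

19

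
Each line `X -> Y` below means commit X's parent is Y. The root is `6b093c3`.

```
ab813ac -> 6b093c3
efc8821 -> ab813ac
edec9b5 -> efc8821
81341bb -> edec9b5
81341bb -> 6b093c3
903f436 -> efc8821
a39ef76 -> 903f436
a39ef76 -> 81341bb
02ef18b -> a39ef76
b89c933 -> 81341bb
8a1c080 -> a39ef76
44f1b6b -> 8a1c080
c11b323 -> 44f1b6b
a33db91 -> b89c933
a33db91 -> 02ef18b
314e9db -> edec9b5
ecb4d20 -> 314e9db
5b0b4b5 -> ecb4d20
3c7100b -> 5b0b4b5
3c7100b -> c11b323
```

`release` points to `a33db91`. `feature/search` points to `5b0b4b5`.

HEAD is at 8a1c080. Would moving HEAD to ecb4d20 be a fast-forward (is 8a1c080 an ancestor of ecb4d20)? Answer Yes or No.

A fast-forward from 8a1c080 to ecb4d20 is possible iff 8a1c080 is an ancestor of ecb4d20.
Ancestors of ecb4d20: {314e9db, 6b093c3, ab813ac, ecb4d20, edec9b5, efc8821}.
8a1c080 is not among them, so fast-forward is not possible.

No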